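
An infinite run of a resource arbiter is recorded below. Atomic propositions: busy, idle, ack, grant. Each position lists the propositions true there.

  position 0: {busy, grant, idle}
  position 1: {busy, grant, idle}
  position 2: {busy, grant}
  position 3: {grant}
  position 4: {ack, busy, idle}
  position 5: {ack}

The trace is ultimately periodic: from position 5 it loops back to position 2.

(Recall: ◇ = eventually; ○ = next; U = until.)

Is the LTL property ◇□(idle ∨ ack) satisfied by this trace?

Does not hold

□(idle ∨ ack) is false at every position 0..5, so it never becomes true and ◇□(idle ∨ ack) fails.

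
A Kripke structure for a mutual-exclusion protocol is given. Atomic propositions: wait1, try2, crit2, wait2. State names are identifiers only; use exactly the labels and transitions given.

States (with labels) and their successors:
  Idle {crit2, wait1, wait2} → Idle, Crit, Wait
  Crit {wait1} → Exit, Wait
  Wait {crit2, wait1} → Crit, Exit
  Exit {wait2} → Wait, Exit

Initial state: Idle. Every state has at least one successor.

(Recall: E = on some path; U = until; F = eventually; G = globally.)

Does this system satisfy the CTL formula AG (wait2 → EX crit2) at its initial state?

States satisfying wait2 → EX crit2: {Idle, Crit, Wait, Exit}.
States satisfying AG (wait2 → EX crit2): {Idle, Crit, Wait, Exit}.
Every state reachable from Idle satisfies wait2 → EX crit2.
Idle ∈ Sat(AG (wait2 → EX crit2)).

Holds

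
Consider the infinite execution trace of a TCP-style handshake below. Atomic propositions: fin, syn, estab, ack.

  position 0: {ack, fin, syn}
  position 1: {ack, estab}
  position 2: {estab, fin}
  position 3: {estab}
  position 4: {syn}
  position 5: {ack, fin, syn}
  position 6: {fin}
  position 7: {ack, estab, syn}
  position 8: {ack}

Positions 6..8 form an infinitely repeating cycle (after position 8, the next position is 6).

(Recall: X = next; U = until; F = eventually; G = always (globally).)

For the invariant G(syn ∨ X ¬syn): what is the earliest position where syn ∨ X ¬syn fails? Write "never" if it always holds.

3

Check syn ∨ X ¬syn at each position in order: 0 ✓, 1 ✓, 2 ✓.
At position 3 the labels are {estab} and the next position 4 has {syn}, so syn ∨ X ¬syn is false there. This is the first violation.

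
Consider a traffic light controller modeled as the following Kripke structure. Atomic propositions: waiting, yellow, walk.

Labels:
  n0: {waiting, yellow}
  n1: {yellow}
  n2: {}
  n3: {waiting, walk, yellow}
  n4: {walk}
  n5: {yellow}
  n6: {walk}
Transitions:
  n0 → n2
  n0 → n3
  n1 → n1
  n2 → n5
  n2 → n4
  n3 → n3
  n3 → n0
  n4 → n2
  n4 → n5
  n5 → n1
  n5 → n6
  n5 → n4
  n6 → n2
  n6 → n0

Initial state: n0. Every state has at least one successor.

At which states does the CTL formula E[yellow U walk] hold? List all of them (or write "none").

{n0, n3, n4, n5, n6}

States satisfying yellow: {n0, n1, n3, n5}.
States satisfying walk: {n3, n4, n6}.
States satisfying E[yellow U walk]: {n0, n3, n4, n5, n6}.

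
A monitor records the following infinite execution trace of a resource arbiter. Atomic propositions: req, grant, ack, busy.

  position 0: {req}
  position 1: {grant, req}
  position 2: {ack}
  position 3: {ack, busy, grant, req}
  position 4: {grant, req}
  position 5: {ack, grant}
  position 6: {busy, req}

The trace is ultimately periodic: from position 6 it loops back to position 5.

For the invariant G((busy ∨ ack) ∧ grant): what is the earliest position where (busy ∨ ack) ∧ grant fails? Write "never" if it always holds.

0

At position 0 the labels are {req}, so (busy ∨ ack) ∧ grant is false there. This is the first violation.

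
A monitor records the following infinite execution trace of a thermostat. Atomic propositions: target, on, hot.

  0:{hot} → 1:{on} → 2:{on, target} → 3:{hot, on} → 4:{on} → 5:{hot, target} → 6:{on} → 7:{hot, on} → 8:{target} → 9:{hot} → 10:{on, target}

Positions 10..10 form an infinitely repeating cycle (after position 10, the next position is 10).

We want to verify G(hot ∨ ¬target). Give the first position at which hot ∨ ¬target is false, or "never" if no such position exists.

2

Check hot ∨ ¬target at each position in order: 0 ✓, 1 ✓.
At position 2 the labels are {on, target}, so hot ∨ ¬target is false there. This is the first violation.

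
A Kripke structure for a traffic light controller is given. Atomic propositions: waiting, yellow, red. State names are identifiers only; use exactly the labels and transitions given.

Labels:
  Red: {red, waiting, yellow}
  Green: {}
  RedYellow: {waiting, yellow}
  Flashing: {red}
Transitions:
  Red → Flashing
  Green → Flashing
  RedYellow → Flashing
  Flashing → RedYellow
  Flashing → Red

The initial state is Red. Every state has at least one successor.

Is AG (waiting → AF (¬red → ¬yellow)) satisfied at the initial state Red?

Satisfied

States satisfying waiting → AF (¬red → ¬yellow): {Red, Green, RedYellow, Flashing}.
States satisfying AG (waiting → AF (¬red → ¬yellow)): {Red, Green, RedYellow, Flashing}.
Every state reachable from Red satisfies waiting → AF (¬red → ¬yellow).
Red ∈ Sat(AG (waiting → AF (¬red → ¬yellow))).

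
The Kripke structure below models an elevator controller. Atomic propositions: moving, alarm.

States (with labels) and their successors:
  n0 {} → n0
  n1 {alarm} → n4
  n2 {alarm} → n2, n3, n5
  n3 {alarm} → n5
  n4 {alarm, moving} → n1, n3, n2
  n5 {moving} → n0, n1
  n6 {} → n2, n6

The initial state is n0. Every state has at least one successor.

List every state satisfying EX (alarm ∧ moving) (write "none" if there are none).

{n1}

States satisfying alarm ∧ moving: {n4}.
States satisfying EX (alarm ∧ moving): {n1}.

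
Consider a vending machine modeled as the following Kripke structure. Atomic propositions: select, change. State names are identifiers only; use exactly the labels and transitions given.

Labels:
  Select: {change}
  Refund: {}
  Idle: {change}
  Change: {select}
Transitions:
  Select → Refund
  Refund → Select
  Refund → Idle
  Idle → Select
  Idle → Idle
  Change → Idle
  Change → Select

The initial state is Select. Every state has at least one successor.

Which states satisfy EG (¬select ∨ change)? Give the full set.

States satisfying ¬select ∨ change: {Select, Refund, Idle}.
States satisfying EG (¬select ∨ change): {Select, Refund, Idle}.

{Select, Refund, Idle}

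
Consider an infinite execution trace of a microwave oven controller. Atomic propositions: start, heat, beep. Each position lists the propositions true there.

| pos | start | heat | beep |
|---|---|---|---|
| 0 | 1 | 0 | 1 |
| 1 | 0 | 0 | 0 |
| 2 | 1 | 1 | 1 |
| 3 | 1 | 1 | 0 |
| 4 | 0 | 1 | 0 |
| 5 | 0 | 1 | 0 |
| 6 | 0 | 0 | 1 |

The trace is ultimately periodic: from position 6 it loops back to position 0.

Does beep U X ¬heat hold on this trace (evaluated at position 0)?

Holds

Walking from position 0: X ¬heat first holds at position 0, and beep holds at every earlier position along the way, so beep U X ¬heat holds.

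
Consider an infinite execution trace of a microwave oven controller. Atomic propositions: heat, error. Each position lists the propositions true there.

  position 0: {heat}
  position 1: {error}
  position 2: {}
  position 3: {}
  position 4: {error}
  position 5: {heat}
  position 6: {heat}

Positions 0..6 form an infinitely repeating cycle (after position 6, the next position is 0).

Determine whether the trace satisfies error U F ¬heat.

Yes

Walking from position 0: F ¬heat first holds at position 0, and error holds at every earlier position along the way, so error U F ¬heat holds.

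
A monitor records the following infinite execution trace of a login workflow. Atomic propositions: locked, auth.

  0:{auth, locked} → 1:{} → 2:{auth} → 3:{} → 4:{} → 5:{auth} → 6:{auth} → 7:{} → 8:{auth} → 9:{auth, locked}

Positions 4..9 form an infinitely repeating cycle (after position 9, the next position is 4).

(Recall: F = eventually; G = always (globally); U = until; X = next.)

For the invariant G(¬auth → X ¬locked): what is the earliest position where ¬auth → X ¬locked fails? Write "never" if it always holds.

never

¬auth → X ¬locked holds at every position 0..9, and those are all the positions the trace ever visits, so the invariant G(¬auth → X ¬locked) is never violated.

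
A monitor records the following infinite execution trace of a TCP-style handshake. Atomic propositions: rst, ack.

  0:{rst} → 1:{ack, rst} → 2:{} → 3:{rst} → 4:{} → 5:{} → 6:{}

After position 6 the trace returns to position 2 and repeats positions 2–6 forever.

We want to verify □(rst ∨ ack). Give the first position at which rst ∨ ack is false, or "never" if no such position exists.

Check rst ∨ ack at each position in order: 0 ✓, 1 ✓.
At position 2 the labels are {}, so rst ∨ ack is false there. This is the first violation.

2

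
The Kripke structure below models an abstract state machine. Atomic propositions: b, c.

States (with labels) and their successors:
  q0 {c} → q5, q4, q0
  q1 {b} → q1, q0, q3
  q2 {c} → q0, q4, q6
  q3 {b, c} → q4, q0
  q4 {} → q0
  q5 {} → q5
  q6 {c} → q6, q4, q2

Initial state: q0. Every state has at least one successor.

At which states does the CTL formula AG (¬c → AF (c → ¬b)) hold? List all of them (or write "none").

States satisfying ¬c → AF (c → ¬b): {q0, q1, q2, q3, q4, q5, q6}.
States satisfying AG (¬c → AF (c → ¬b)): {q0, q1, q2, q3, q4, q5, q6}.

{q0, q1, q2, q3, q4, q5, q6}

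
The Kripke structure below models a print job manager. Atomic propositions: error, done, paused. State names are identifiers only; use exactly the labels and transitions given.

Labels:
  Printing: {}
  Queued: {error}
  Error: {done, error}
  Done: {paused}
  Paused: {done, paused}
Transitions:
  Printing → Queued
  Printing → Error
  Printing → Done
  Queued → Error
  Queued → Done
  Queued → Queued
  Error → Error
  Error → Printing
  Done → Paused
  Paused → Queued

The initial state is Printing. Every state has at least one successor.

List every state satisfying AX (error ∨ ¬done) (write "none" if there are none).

States satisfying error ∨ ¬done: {Printing, Queued, Error, Done}.
States satisfying AX (error ∨ ¬done): {Printing, Queued, Error, Paused}.

{Printing, Queued, Error, Paused}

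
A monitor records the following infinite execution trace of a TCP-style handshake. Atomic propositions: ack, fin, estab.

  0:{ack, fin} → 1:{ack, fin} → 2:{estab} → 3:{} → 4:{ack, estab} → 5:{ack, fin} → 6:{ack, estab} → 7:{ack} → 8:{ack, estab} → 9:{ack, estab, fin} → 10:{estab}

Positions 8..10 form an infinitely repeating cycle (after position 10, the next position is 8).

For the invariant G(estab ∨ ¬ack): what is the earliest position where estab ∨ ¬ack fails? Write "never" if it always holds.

0

At position 0 the labels are {ack, fin}, so estab ∨ ¬ack is false there. This is the first violation.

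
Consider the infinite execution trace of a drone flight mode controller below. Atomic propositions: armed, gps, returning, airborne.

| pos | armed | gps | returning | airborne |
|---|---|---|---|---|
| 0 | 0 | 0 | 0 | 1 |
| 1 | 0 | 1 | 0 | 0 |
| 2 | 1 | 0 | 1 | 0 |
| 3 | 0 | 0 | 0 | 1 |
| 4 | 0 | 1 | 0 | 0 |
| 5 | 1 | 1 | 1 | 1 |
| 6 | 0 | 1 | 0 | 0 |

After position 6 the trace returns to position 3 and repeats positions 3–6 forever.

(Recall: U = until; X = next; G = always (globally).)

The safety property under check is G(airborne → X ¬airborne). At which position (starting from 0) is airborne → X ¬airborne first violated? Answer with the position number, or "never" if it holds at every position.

airborne → X ¬airborne holds at every position 0..6, and those are all the positions the trace ever visits, so the invariant G(airborne → X ¬airborne) is never violated.

never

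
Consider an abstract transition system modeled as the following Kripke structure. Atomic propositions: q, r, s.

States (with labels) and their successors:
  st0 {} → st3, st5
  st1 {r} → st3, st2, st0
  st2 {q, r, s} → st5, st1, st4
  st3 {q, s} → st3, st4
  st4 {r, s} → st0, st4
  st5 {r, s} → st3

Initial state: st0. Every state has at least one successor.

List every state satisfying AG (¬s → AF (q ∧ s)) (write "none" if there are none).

States satisfying ¬s → AF (q ∧ s): {st0, st1, st2, st3, st4, st5}.
States satisfying AG (¬s → AF (q ∧ s)): {st0, st1, st2, st3, st4, st5}.

{st0, st1, st2, st3, st4, st5}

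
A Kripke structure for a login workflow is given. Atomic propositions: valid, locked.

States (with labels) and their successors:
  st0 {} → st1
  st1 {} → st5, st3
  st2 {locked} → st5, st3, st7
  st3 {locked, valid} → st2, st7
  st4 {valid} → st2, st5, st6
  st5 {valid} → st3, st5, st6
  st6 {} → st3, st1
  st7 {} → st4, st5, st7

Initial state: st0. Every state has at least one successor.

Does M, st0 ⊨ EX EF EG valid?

States satisfying EF EG valid: {st0, st1, st2, st3, st4, st5, st6, st7}.
States satisfying EX EF EG valid: {st0, st1, st2, st3, st4, st5, st6, st7}.
st0 ∈ Sat(EX EF EG valid).

Holds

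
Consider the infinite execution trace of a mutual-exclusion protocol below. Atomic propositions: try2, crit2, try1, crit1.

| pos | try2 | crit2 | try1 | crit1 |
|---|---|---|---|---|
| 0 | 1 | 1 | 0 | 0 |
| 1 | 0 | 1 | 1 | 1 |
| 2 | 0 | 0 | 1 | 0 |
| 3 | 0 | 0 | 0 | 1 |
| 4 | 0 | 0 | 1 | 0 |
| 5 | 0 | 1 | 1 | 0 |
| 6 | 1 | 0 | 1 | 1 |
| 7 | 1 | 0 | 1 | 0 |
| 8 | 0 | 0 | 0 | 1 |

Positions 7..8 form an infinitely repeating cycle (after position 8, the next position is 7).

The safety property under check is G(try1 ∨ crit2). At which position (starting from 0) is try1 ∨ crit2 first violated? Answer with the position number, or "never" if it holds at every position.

Check try1 ∨ crit2 at each position in order: 0 ✓, 1 ✓, 2 ✓.
At position 3 the labels are {crit1}, so try1 ∨ crit2 is false there. This is the first violation.

3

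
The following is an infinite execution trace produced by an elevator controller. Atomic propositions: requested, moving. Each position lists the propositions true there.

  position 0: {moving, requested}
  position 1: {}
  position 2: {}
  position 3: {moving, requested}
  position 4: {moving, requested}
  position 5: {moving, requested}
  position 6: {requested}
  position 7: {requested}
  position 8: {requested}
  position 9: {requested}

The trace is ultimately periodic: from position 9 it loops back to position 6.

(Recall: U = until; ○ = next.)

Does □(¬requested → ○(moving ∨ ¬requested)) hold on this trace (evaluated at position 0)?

¬requested → ○(moving ∨ ¬requested) holds at every position 0..9, and those are all positions ever visited, so □(¬requested → ○(moving ∨ ¬requested)) holds.
Positions where ¬requested holds: 1, 2.
Check ○(moving ∨ ¬requested) at each: 1→ok, 2→ok.

Satisfied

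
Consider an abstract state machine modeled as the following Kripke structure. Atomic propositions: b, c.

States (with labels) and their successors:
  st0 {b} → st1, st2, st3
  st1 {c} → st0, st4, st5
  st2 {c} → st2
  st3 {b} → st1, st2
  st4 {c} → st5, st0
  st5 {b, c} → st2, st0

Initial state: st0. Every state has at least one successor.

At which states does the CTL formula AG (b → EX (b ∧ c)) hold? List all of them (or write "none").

{st2}

States satisfying b → EX (b ∧ c): {st1, st2, st4}.
States satisfying AG (b → EX (b ∧ c)): {st2}.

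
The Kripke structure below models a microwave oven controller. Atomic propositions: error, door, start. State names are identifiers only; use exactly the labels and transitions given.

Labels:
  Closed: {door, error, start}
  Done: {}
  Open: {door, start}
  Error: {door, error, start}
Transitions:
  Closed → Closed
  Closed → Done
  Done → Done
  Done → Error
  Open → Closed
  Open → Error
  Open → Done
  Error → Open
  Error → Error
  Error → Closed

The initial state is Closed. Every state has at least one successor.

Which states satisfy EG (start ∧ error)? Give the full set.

States satisfying start ∧ error: {Closed, Error}.
States satisfying EG (start ∧ error): {Closed, Error}.

{Closed, Error}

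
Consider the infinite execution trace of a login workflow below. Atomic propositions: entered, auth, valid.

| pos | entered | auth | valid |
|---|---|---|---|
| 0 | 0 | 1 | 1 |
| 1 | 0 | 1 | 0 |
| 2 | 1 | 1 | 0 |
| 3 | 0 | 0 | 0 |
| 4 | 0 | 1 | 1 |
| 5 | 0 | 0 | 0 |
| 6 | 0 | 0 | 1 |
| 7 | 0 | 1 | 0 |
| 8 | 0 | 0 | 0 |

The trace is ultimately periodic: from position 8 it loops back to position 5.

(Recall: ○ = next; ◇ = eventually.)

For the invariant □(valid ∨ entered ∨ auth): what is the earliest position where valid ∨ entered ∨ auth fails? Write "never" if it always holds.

3

Check valid ∨ entered ∨ auth at each position in order: 0 ✓, 1 ✓, 2 ✓.
At position 3 the labels are {}, so valid ∨ entered ∨ auth is false there. This is the first violation.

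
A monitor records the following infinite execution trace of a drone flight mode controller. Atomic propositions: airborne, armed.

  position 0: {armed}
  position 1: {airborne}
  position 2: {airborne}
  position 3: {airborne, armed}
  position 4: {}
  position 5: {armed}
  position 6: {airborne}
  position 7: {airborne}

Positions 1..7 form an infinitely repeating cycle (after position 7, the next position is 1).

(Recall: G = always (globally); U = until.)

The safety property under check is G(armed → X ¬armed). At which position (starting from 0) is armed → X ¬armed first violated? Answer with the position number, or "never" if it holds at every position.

never

armed → X ¬armed holds at every position 0..7, and those are all the positions the trace ever visits, so the invariant G(armed → X ¬armed) is never violated.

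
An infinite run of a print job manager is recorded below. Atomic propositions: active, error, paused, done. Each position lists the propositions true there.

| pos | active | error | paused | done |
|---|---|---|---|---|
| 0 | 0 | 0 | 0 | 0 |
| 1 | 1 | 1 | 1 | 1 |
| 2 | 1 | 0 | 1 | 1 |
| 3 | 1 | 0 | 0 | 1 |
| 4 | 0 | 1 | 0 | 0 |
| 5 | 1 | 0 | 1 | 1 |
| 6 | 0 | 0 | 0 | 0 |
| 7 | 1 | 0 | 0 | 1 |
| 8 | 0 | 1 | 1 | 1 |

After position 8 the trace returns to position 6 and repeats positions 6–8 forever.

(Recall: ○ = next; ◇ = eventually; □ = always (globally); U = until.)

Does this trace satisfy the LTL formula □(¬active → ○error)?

¬active → ○error must hold at every position from 0 onward. It fails at position 4, so □(¬active → ○error) is false.
Positions where ¬active holds: 0, 4, 6, 8.
Check ○error at each: 0→ok, 4→fails, 6→fails, 8→fails.

Does not hold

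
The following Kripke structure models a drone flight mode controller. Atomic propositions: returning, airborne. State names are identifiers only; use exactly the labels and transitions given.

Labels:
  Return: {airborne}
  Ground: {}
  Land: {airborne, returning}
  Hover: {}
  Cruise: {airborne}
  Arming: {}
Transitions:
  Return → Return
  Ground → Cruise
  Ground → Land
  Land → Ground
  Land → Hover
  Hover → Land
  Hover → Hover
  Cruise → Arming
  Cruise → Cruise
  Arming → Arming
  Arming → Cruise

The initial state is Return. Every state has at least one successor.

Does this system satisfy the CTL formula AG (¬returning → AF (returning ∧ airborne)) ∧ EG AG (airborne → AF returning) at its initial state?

Violated

States satisfying ¬returning → AF (returning ∧ airborne): {Land}.
States satisfying AG (¬returning → AF (returning ∧ airborne)): ∅.
States satisfying AG (airborne → AF returning): ∅.
States satisfying EG AG (airborne → AF returning): ∅.
States satisfying AG (¬returning → AF (returning ∧ airborne)) ∧ EG AG (airborne → AF returning): ∅.
Return ∉ Sat(AG (¬returning → AF (returning ∧ airborne)) ∧ EG AG (airborne → AF returning)).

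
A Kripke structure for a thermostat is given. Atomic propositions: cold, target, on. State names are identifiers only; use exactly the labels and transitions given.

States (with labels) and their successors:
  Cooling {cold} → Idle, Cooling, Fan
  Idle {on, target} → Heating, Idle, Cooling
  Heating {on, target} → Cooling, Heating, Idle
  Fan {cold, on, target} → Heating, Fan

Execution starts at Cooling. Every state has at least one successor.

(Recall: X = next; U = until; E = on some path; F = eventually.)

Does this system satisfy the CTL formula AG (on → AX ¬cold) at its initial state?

Violated

States satisfying on → AX ¬cold: {Cooling}.
States satisfying AG (on → AX ¬cold): ∅.
Fan is reachable from Cooling and violates on → AX ¬cold, so AG fails at Cooling.
Cooling ∉ Sat(AG (on → AX ¬cold)).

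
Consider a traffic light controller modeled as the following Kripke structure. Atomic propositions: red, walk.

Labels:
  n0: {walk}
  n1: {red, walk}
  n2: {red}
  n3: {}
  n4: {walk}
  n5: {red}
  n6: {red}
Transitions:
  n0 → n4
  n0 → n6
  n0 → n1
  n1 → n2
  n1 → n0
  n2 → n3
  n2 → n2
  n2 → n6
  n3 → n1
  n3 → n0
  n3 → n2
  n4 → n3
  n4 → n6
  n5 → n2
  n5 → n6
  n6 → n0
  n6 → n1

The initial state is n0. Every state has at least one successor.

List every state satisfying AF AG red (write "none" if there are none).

none

States satisfying AG red: ∅.
States satisfying AF AG red: ∅.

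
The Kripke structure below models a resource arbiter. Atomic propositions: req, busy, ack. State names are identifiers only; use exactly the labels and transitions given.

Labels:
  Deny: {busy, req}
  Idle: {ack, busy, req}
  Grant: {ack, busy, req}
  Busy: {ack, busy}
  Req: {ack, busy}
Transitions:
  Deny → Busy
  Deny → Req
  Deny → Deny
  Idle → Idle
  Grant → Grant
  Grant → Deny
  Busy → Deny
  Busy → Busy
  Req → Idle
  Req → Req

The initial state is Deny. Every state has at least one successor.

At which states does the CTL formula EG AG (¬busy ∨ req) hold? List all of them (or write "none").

{Idle}

States satisfying AG (¬busy ∨ req): {Idle}.
States satisfying EG AG (¬busy ∨ req): {Idle}.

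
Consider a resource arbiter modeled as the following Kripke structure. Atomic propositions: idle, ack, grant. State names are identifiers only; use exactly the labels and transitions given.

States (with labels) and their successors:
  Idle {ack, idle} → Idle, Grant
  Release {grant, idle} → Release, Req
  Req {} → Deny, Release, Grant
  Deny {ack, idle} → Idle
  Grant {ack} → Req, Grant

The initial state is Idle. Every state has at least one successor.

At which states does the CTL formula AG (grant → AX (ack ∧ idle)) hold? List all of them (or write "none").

States satisfying grant → AX (ack ∧ idle): {Idle, Req, Deny, Grant}.
States satisfying AG (grant → AX (ack ∧ idle)): ∅.

none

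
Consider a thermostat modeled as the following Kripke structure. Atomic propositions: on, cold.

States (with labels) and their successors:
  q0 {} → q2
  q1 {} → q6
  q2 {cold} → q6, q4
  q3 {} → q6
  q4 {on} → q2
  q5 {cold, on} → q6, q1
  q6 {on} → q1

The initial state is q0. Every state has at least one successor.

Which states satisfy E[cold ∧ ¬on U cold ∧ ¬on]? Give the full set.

States satisfying cold ∧ ¬on: {q2}.
States satisfying E[cold ∧ ¬on U cold ∧ ¬on]: {q2}.

{q2}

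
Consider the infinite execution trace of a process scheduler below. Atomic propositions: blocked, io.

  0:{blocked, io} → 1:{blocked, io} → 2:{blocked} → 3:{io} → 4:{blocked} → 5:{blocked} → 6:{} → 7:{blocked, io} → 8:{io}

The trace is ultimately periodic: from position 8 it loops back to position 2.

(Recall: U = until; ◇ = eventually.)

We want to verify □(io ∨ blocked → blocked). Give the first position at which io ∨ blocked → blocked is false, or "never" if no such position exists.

3

Check io ∨ blocked → blocked at each position in order: 0 ✓, 1 ✓, 2 ✓.
At position 3 the labels are {io}, so io ∨ blocked → blocked is false there. This is the first violation.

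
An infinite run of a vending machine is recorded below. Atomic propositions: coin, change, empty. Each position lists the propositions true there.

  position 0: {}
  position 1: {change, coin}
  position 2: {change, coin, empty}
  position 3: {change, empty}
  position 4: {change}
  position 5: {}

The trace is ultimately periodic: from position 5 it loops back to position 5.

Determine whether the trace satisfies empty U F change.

Walking from position 0: F change first holds at position 0, and empty holds at every earlier position along the way, so empty U F change holds.

Holds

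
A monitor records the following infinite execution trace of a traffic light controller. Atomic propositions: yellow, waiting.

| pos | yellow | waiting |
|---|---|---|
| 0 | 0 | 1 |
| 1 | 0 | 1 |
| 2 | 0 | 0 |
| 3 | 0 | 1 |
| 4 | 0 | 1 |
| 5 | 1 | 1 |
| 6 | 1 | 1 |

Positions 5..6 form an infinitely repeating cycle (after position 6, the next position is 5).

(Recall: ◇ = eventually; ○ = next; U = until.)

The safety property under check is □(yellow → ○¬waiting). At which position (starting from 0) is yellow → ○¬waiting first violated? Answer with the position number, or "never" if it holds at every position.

5

Check yellow → ○¬waiting at each position in order: 0 ✓, 1 ✓, 2 ✓, 3 ✓, 4 ✓.
At position 5 the labels are {waiting, yellow} and the next position 6 has {waiting, yellow}, so yellow → ○¬waiting is false there. This is the first violation.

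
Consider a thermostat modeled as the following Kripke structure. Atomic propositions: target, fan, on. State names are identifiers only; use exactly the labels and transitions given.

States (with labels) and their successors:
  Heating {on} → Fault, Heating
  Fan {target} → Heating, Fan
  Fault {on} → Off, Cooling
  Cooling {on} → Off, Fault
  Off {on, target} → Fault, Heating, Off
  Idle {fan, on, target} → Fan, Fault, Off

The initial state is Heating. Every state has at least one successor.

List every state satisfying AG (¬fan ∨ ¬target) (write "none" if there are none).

{Heating, Fan, Fault, Cooling, Off}

States satisfying ¬fan ∨ ¬target: {Heating, Fan, Fault, Cooling, Off}.
States satisfying AG (¬fan ∨ ¬target): {Heating, Fan, Fault, Cooling, Off}.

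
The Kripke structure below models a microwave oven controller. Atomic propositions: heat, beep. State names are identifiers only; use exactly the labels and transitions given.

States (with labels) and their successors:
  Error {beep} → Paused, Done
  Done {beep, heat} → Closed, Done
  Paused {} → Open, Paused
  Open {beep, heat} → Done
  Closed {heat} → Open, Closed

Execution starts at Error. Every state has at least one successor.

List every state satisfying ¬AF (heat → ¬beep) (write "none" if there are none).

{Done, Open}

States satisfying heat → ¬beep: {Error, Paused, Closed}.
States satisfying AF (heat → ¬beep): {Error, Paused, Closed}.
States satisfying ¬AF (heat → ¬beep): {Done, Open}.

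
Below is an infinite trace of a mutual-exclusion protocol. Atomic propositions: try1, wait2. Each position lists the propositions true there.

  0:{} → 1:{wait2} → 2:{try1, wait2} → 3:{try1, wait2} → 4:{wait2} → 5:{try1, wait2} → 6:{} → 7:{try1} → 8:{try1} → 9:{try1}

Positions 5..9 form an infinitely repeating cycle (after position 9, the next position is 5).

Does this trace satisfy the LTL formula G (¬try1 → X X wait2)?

¬try1 → X X wait2 must hold at every position from 0 onward. It fails at position 4, so G (¬try1 → X X wait2) is false.
Positions where ¬try1 holds: 0, 1, 4, 6.
Check X X wait2 at each: 0→ok, 1→ok, 4→fails, 6→fails.

Does not hold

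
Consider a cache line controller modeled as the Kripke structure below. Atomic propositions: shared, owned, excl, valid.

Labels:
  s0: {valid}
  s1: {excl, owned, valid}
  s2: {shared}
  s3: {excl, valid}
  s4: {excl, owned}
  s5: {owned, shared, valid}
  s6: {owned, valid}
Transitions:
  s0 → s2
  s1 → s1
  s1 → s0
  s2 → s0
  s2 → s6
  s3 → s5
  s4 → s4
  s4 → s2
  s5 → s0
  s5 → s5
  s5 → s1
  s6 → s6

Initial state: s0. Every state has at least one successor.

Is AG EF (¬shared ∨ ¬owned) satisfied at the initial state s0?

Satisfied

States satisfying EF (¬shared ∨ ¬owned): {s0, s1, s2, s3, s4, s5, s6}.
States satisfying AG EF (¬shared ∨ ¬owned): {s0, s1, s2, s3, s4, s5, s6}.
Every state reachable from s0 satisfies EF (¬shared ∨ ¬owned).
s0 ∈ Sat(AG EF (¬shared ∨ ¬owned)).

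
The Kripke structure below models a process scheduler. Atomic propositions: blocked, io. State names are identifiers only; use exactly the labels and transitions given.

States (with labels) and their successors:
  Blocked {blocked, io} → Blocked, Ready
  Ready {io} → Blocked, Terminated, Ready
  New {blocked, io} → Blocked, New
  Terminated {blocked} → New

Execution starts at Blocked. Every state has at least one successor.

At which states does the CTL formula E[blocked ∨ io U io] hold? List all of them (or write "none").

{Blocked, Ready, New, Terminated}

States satisfying blocked ∨ io: {Blocked, Ready, New, Terminated}.
States satisfying io: {Blocked, Ready, New}.
States satisfying E[blocked ∨ io U io]: {Blocked, Ready, New, Terminated}.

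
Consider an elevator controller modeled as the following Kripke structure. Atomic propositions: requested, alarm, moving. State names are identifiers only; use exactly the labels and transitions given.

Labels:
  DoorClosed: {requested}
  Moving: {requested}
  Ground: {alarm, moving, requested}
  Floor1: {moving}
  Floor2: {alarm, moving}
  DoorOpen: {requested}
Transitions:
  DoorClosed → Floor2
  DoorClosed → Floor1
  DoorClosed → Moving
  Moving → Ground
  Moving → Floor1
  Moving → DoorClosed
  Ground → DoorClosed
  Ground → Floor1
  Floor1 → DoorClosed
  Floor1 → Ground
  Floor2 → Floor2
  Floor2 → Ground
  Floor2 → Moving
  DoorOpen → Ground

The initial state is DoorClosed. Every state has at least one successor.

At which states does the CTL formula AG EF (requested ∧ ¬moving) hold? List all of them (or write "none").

{DoorClosed, Moving, Ground, Floor1, Floor2, DoorOpen}

States satisfying EF (requested ∧ ¬moving): {DoorClosed, Moving, Ground, Floor1, Floor2, DoorOpen}.
States satisfying AG EF (requested ∧ ¬moving): {DoorClosed, Moving, Ground, Floor1, Floor2, DoorOpen}.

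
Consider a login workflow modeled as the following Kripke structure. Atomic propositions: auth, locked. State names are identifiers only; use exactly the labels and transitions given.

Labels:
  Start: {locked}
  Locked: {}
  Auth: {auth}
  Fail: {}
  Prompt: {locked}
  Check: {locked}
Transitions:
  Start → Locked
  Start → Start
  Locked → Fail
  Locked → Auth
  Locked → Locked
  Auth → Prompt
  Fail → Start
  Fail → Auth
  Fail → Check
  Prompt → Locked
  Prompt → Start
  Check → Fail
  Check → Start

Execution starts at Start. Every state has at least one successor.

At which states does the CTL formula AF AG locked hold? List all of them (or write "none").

none

States satisfying AG locked: ∅.
States satisfying AF AG locked: ∅.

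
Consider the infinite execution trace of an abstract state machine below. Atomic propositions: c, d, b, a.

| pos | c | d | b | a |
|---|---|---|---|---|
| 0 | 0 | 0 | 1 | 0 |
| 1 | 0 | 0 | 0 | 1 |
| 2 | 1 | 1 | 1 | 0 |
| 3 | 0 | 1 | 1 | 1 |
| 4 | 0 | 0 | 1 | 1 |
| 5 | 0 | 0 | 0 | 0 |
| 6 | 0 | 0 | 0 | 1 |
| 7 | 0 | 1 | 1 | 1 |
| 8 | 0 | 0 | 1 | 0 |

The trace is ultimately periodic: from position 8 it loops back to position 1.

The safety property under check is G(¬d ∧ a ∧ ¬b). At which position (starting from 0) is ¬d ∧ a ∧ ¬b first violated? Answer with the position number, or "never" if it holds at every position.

At position 0 the labels are {b}, so ¬d ∧ a ∧ ¬b is false there. This is the first violation.

0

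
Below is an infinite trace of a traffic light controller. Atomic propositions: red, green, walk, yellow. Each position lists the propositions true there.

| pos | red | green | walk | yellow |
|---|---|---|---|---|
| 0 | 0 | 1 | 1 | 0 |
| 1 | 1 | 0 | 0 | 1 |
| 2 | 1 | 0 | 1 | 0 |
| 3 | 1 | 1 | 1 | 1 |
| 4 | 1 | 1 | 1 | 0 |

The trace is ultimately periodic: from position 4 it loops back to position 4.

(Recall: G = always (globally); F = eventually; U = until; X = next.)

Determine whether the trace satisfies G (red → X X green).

Holds

red → X X green holds at every position 0..4, and those are all positions ever visited, so G (red → X X green) holds.
Positions where red holds: 1, 2, 3, 4.
Check X X green at each: 1→ok, 2→ok, 3→ok, 4→ok.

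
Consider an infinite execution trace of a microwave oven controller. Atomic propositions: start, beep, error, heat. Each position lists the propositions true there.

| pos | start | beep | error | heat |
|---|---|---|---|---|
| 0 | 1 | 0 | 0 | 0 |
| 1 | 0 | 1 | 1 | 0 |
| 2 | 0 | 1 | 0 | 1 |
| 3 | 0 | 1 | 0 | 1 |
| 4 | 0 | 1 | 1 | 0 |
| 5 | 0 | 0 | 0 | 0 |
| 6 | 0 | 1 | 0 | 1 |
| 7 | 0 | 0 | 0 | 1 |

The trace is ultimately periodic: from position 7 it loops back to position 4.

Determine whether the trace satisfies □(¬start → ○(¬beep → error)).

Violated

¬start → ○(¬beep → error) must hold at every position from 0 onward. It fails at position 4, so □(¬start → ○(¬beep → error)) is false.
Positions where ¬start holds: 1, 2, 3, 4, 5, 6, 7.
Check ○(¬beep → error) at each: 1→ok, 2→ok, 3→ok, 4→fails, 5→ok, 6→fails, 7→ok.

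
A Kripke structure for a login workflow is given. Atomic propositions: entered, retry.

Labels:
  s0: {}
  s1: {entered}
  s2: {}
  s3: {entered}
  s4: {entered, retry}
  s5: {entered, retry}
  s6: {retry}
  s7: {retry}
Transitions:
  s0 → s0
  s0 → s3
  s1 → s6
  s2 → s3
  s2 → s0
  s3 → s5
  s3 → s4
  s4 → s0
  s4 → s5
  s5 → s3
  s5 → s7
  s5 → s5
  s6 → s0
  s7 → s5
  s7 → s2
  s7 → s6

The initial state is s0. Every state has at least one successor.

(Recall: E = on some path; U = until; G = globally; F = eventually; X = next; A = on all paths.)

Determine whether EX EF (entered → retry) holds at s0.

Holds

States satisfying EF (entered → retry): {s0, s1, s2, s3, s4, s5, s6, s7}.
States satisfying EX EF (entered → retry): {s0, s1, s2, s3, s4, s5, s6, s7}.
s0 ∈ Sat(EX EF (entered → retry)).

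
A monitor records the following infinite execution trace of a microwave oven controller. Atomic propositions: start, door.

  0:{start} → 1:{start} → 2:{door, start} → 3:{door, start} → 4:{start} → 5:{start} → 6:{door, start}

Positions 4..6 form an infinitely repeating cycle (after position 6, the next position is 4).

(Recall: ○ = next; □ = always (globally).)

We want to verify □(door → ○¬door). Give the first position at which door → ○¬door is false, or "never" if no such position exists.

2

Check door → ○¬door at each position in order: 0 ✓, 1 ✓.
At position 2 the labels are {door, start} and the next position 3 has {door, start}, so door → ○¬door is false there. This is the first violation.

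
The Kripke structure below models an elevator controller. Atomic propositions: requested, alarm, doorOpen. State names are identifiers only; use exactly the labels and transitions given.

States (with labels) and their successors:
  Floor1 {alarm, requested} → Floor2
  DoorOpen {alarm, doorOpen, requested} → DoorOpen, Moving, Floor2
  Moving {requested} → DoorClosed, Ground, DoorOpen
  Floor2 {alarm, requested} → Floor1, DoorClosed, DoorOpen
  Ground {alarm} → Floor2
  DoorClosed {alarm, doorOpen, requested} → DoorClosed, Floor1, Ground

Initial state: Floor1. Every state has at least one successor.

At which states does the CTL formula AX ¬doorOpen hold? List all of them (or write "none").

States satisfying ¬doorOpen: {Floor1, Moving, Floor2, Ground}.
States satisfying AX ¬doorOpen: {Floor1, Ground}.

{Floor1, Ground}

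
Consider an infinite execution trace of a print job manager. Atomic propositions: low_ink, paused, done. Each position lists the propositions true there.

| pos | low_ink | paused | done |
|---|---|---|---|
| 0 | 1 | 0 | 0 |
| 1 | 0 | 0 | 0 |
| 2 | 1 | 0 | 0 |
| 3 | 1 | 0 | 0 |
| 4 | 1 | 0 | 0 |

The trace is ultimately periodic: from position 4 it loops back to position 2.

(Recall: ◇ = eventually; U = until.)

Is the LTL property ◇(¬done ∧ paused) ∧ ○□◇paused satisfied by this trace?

Violated

¬done ∧ paused is false at every position 0..4, so it never becomes true and ◇(¬done ∧ paused) fails.
The position after 0 is 1; □◇paused is false there.
At position 0: ◇(¬done ∧ paused) is false; ○□◇paused is false; so ◇(¬done ∧ paused) ∧ ○□◇paused is false.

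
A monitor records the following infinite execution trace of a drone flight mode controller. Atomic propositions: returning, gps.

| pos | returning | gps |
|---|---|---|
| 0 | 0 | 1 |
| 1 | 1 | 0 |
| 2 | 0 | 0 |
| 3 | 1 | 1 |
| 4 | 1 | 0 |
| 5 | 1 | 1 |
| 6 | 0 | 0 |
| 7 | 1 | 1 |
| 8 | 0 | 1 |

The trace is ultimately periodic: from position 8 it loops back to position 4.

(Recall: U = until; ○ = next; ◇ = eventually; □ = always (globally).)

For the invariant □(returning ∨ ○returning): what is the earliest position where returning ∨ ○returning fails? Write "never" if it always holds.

never

returning ∨ ○returning holds at every position 0..8, and those are all the positions the trace ever visits, so the invariant □(returning ∨ ○returning) is never violated.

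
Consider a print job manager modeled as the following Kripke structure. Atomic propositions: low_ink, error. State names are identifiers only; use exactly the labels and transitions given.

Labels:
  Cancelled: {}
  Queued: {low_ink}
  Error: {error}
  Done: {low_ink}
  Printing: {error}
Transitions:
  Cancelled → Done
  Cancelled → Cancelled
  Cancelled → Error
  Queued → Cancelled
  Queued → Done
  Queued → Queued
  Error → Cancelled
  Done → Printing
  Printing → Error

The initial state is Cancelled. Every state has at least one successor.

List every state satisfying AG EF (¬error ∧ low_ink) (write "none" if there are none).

{Cancelled, Queued, Error, Done, Printing}

States satisfying EF (¬error ∧ low_ink): {Cancelled, Queued, Error, Done, Printing}.
States satisfying AG EF (¬error ∧ low_ink): {Cancelled, Queued, Error, Done, Printing}.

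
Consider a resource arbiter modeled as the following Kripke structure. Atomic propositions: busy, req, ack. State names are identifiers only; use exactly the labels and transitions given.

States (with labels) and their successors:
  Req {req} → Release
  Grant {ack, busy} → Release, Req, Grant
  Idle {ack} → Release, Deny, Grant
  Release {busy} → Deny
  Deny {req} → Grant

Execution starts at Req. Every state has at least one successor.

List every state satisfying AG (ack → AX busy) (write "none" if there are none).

none

States satisfying ack → AX busy: {Req, Release, Deny}.
States satisfying AG (ack → AX busy): ∅.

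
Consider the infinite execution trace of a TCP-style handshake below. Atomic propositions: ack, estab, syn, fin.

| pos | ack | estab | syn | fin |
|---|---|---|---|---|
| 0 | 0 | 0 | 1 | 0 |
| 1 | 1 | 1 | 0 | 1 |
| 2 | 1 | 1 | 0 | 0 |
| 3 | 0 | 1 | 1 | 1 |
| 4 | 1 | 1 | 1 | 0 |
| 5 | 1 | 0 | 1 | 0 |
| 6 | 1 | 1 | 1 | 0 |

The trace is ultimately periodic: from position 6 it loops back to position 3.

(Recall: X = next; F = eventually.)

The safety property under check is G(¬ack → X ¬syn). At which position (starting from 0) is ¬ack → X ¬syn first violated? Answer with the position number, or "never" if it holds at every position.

Check ¬ack → X ¬syn at each position in order: 0 ✓, 1 ✓, 2 ✓.
At position 3 the labels are {estab, fin, syn} and the next position 4 has {ack, estab, syn}, so ¬ack → X ¬syn is false there. This is the first violation.

3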